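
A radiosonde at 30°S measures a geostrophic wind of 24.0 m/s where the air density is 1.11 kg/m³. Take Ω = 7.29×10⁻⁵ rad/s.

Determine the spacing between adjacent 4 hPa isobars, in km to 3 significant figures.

206 km

Coriolis parameter at 30°S:
f = 2Ω sin φ = 2 × 7.29×10⁻⁵ × sin 30° = 7.29×10⁻⁵ s⁻¹
Geostrophic balance rearranged: |∂P/∂n| = f ρ V_g
|∂P/∂n| = 7.29×10⁻⁵ × 1.11 × 24.0 = 1.94×10⁻³ Pa/m
Isobar spacing: Δn = ΔP/|∂P/∂n| = 400 Pa / 1.94×10⁻³ Pa/m = 205967 m ≈ 206 km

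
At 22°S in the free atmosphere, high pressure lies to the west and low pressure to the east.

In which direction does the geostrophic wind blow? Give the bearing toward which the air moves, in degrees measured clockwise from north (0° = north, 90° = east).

The pressure-gradient force points toward the east (bearing 090°).
Geostrophic balance: in the Southern Hemisphere the Coriolis force deflects motion to the left, so the geostrophic wind blows 90° to the left of the pressure-gradient force (low pressure on the right).
Rotating 090° by 90° counterclockwise gives 000° — the wind blows toward the north.

000°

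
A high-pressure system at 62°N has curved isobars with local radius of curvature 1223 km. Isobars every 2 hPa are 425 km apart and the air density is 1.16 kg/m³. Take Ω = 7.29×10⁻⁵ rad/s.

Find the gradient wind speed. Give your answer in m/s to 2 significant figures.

Coriolis parameter at 62°N:
f = 2Ω sin φ = 2 × 7.29×10⁻⁵ × sin 62° = 1.29×10⁻⁴ s⁻¹
Pressure gradient: |∂P/∂n| = 200 Pa / 425000 m = 4.71×10⁻⁴ Pa/m
Geostrophic speed: V_g = |∂P/∂n|/(fρ) = 4.71×10⁻⁴/(1.29×10⁻⁴ × 1.16) = 3.15 m/s
Around a high, pressure-gradient force acts outward with centrifugal, so Coriolis balances both:
fV = (1/ρ)|∂P/∂n| + V²/R  →  V² − fR·V + fR·V_g = 0
With fR = 1.29×10⁻⁴ × 1223×10³ m = 157 m/s:
V = [fR − √((fR)² − 4 fR V_g)]/2 = [157 − √(157² − 4×157×3.15)]/2 = 3.22 m/s
Supergeostrophic (V > V_g = 3.15 m/s), as expected around a high.

3.2 m/s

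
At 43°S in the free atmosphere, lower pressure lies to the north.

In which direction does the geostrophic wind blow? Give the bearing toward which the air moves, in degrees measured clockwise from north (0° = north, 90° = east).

The pressure-gradient force points toward the north (bearing 000°).
Geostrophic balance: in the Southern Hemisphere the Coriolis force deflects motion to the left, so the geostrophic wind blows 90° to the left of the pressure-gradient force (low pressure on the right).
Rotating 000° by 90° counterclockwise gives 270° — the wind blows toward the west.

270°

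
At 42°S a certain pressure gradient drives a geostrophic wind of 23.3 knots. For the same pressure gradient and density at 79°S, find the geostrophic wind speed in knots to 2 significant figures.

16 knots

With the same pressure gradient and density, V_g ∝ 1/f ∝ 1/sin φ.
V₂ = V₁ · sin φ₁ / sin φ₂ = 23.3 × sin 42° / sin 79°
V₂ = 23.3 × 0.6691/0.9816 = 16 knots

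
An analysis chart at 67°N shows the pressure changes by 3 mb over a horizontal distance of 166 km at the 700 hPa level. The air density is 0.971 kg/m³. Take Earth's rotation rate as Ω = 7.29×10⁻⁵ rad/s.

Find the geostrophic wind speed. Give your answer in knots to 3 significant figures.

27.0 knots

Coriolis parameter at 67°N:
f = 2Ω sin φ = 2 × 7.29×10⁻⁵ × sin 67° = 1.34×10⁻⁴ s⁻¹
Pressure gradient: |∂P/∂n| = 300 Pa / 166000 m = 1.81×10⁻³ Pa/m
Geostrophic balance (pressure-gradient force = Coriolis force):
V_g = (1/(fρ)) |∂P/∂n| = 1.81×10⁻³ / (1.34×10⁻⁴ × 0.971) = 13.9 m/s
Converting: 13.9 m/s × 1.944 = 27.0 knots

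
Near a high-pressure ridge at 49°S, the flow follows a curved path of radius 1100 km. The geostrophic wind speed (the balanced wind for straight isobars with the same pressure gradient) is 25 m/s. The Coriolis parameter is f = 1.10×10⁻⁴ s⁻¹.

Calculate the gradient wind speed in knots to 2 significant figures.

69 knots

Around a high, pressure-gradient force acts outward with centrifugal, so Coriolis balances both:
fV = (1/ρ)|∂P/∂n| + V²/R  →  V² − fR·V + fR·V_g = 0
With fR = 1.10×10⁻⁴ × 1100×10³ m = 121 m/s:
V = [fR − √((fR)² − 4 fR V_g)]/2 = [121 − √(121² − 4×121×25)]/2 = 35.3 m/s
Supergeostrophic (V > V_g = 25 m/s), as expected around a high.
Converting: 35.3 m/s × 1.944 = 69 knots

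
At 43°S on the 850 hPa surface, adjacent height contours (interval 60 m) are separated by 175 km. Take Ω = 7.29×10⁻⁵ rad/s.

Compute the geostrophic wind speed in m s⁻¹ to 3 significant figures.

33.8 m s⁻¹

Coriolis parameter at 43°S:
f = 2Ω sin φ = 2 × 7.29×10⁻⁵ × sin 43° = 9.94×10⁻⁵ s⁻¹
Height gradient: |∂Z/∂n| = 60 m / 175000 m = 3.43×10⁻⁴
On a pressure surface, geostrophic balance gives V_g = (g/f)|∂Z/∂n|:
V_g = 9.81 × 3.43×10⁻⁴ / 9.94×10⁻⁵ = 33.8 m/s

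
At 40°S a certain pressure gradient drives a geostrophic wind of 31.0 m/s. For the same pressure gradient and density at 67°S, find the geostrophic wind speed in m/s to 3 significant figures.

With the same pressure gradient and density, V_g ∝ 1/f ∝ 1/sin φ.
V₂ = V₁ · sin φ₁ / sin φ₂ = 31.0 × sin 40° / sin 67°
V₂ = 31.0 × 0.6428/0.9205 = 21.6 m/s

21.6 m/s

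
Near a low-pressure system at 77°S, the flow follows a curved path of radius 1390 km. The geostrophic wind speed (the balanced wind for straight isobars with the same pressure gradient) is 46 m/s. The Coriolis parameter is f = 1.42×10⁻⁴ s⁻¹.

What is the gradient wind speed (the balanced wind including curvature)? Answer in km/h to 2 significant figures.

Around a low, centrifugal force acts outward with Coriolis, so pressure-gradient force balances both:
(1/ρ)|∂P/∂n| = fV + V²/R  →  V² + fR·V − fR·V_g = 0
With fR = 1.42×10⁻⁴ × 1390×10³ m = 197 m/s:
V = [−fR + √((fR)² + 4 fR V_g)]/2 = [−197 + √(197² + 4×197×46)]/2 = 38.5 m/s
Subgeostrophic (V < V_g = 46 m/s), as expected around a low.
Converting: 38.5 m/s × 3.6 = 140 km/h

140 km/h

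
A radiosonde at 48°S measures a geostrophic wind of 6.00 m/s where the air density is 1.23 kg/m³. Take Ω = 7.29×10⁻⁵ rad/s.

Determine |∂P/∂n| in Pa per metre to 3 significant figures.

8.00×10⁻⁴ Pa/m

Coriolis parameter at 48°S:
f = 2Ω sin φ = 2 × 7.29×10⁻⁵ × sin 48° = 1.08×10⁻⁴ s⁻¹
Geostrophic balance rearranged: |∂P/∂n| = f ρ V_g
|∂P/∂n| = 1.08×10⁻⁴ × 1.23 × 6.00 = 8.00×10⁻⁴ Pa/m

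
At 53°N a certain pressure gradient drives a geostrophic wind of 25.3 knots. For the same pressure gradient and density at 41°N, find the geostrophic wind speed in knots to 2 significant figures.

31 knots

With the same pressure gradient and density, V_g ∝ 1/f ∝ 1/sin φ.
V₂ = V₁ · sin φ₁ / sin φ₂ = 25.3 × sin 53° / sin 41°
V₂ = 25.3 × 0.7986/0.6561 = 31 knots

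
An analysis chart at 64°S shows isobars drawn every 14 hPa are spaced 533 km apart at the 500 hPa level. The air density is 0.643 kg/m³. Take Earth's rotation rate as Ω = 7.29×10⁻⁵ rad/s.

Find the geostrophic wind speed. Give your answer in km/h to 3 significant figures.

112 km/h

Coriolis parameter at 64°S:
f = 2Ω sin φ = 2 × 7.29×10⁻⁵ × sin 64° = 1.31×10⁻⁴ s⁻¹
Pressure gradient: |∂P/∂n| = 1400 Pa / 533000 m = 2.63×10⁻³ Pa/m
Geostrophic balance (pressure-gradient force = Coriolis force):
V_g = (1/(fρ)) |∂P/∂n| = 2.63×10⁻³ / (1.31×10⁻⁴ × 0.643) = 31.2 m/s
Converting: 31.2 m/s × 3.6 = 112 km/h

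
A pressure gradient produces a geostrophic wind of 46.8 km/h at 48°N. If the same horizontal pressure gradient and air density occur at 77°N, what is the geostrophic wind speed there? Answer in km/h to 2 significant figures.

With the same pressure gradient and density, V_g ∝ 1/f ∝ 1/sin φ.
V₂ = V₁ · sin φ₁ / sin φ₂ = 46.8 × sin 48° / sin 77°
V₂ = 46.8 × 0.7431/0.9744 = 36 km/h

36 km/h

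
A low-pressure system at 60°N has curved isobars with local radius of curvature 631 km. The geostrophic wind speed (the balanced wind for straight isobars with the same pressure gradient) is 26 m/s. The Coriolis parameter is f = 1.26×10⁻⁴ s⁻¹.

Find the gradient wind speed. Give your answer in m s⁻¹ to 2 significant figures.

Around a low, centrifugal force acts outward with Coriolis, so pressure-gradient force balances both:
(1/ρ)|∂P/∂n| = fV + V²/R  →  V² + fR·V − fR·V_g = 0
With fR = 1.26×10⁻⁴ × 631×10³ m = 79.5 m/s:
V = [−fR + √((fR)² + 4 fR V_g)]/2 = [−79.5 + √(79.5² + 4×79.5×26)]/2 = 20.6 m/s
Subgeostrophic (V < V_g = 26 m/s), as expected around a low.

21 m s⁻¹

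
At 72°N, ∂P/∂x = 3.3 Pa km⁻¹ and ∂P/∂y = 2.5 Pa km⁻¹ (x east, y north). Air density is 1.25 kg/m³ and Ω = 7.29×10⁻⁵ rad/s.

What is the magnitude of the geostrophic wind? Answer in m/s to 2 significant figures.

24 m/s

Coriolis parameter at 72°N:
f = 2Ω sin φ = 2 × 7.29×10⁻⁵ × sin 72° = 1.39×10⁻⁴ s⁻¹
Component geostrophic relations (x east, y north):
u_g = −(1/(fρ)) ∂P/∂y,  v_g = (1/(fρ)) ∂P/∂x
u_g = −(2.5×10⁻³)/(1.39×10⁻⁴ × 1.25) = −14.4 m/s;  v_g = (3.3×10⁻³)/(1.39×10⁻⁴ × 1.25) = 19.0 m/s
|V_g| = √(u_g² + v_g²) = 23.9 m/s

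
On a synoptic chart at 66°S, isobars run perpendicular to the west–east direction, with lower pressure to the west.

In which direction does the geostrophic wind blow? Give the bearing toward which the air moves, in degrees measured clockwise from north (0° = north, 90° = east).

The pressure-gradient force points toward the west (bearing 270°).
Geostrophic balance: in the Southern Hemisphere the Coriolis force deflects motion to the left, so the geostrophic wind blows 90° to the left of the pressure-gradient force (low pressure on the right).
Rotating 270° by 90° counterclockwise gives 180° — the wind blows toward the south.

180°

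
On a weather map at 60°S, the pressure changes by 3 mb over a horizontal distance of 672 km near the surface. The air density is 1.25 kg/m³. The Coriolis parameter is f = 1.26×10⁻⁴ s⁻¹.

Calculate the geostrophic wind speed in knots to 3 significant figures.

5.51 knots

Pressure gradient: |∂P/∂n| = 300 Pa / 672000 m = 4.46×10⁻⁴ Pa/m
Geostrophic balance (pressure-gradient force = Coriolis force):
V_g = (1/(fρ)) |∂P/∂n| = 4.46×10⁻⁴ / (1.26×10⁻⁴ × 1.25) = 2.83 m/s
Converting: 2.83 m/s × 1.944 = 5.51 knots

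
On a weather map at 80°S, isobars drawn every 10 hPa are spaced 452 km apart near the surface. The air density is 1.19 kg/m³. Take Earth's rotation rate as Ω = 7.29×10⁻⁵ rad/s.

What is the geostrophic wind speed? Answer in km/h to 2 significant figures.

47 km/h

Coriolis parameter at 80°S:
f = 2Ω sin φ = 2 × 7.29×10⁻⁵ × sin 80° = 1.44×10⁻⁴ s⁻¹
Pressure gradient: |∂P/∂n| = 1000 Pa / 452000 m = 2.21×10⁻³ Pa/m
Geostrophic balance (pressure-gradient force = Coriolis force):
V_g = (1/(fρ)) |∂P/∂n| = 2.21×10⁻³ / (1.44×10⁻⁴ × 1.19) = 12.9 m/s
Converting: 12.9 m/s × 3.6 = 47 km/h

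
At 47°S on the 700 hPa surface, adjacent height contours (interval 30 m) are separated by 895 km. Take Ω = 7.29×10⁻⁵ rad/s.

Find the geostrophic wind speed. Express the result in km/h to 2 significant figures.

Coriolis parameter at 47°S:
f = 2Ω sin φ = 2 × 7.29×10⁻⁵ × sin 47° = 1.07×10⁻⁴ s⁻¹
Height gradient: |∂Z/∂n| = 30 m / 895000 m = 3.35×10⁻⁵
On a pressure surface, geostrophic balance gives V_g = (g/f)|∂Z/∂n|:
V_g = 9.81 × 3.35×10⁻⁵ / 1.07×10⁻⁴ = 3.08 m/s
Converting: 3.08 m/s × 3.6 = 11 km/h

11 km/h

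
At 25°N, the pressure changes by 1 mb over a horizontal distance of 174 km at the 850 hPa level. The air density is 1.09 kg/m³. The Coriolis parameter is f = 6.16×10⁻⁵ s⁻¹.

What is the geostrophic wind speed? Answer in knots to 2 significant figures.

Pressure gradient: |∂P/∂n| = 100 Pa / 174000 m = 5.75×10⁻⁴ Pa/m
Geostrophic balance (pressure-gradient force = Coriolis force):
V_g = (1/(fρ)) |∂P/∂n| = 5.75×10⁻⁴ / (6.16×10⁻⁵ × 1.09) = 8.56 m/s
Converting: 8.56 m/s × 1.944 = 17 knots

17 knots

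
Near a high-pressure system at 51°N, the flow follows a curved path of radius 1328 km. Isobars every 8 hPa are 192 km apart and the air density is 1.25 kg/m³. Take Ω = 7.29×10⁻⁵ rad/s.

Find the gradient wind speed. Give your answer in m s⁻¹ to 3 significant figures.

Coriolis parameter at 51°N:
f = 2Ω sin φ = 2 × 7.29×10⁻⁵ × sin 51° = 1.13×10⁻⁴ s⁻¹
Pressure gradient: |∂P/∂n| = 800 Pa / 192000 m = 4.17×10⁻³ Pa/m
Geostrophic speed: V_g = |∂P/∂n|/(fρ) = 4.17×10⁻³/(1.13×10⁻⁴ × 1.25) = 29.4 m/s
Around a high, pressure-gradient force acts outward with centrifugal, so Coriolis balances both:
fV = (1/ρ)|∂P/∂n| + V²/R  →  V² − fR·V + fR·V_g = 0
With fR = 1.13×10⁻⁴ × 1328×10³ m = 150 m/s:
V = [fR − √((fR)² − 4 fR V_g)]/2 = [150 − √(150² − 4×150×29.4)]/2 = 40.1 m/s
Supergeostrophic (V > V_g = 29.4 m/s), as expected around a high.

40.1 m s⁻¹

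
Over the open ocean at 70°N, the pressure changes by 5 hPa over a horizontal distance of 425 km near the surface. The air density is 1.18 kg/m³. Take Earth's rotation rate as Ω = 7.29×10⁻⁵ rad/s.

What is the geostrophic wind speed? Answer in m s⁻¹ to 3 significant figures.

7.28 m s⁻¹

Coriolis parameter at 70°N:
f = 2Ω sin φ = 2 × 7.29×10⁻⁵ × sin 70° = 1.37×10⁻⁴ s⁻¹
Pressure gradient: |∂P/∂n| = 500 Pa / 425000 m = 1.18×10⁻³ Pa/m
Geostrophic balance (pressure-gradient force = Coriolis force):
V_g = (1/(fρ)) |∂P/∂n| = 1.18×10⁻³ / (1.37×10⁻⁴ × 1.18) = 7.28 m/s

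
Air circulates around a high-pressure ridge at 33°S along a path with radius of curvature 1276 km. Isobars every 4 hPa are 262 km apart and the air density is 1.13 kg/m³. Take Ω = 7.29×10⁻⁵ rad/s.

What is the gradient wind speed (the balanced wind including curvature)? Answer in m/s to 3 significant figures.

21.6 m/s

Coriolis parameter at 33°S:
f = 2Ω sin φ = 2 × 7.29×10⁻⁵ × sin 33° = 7.94×10⁻⁵ s⁻¹
Pressure gradient: |∂P/∂n| = 400 Pa / 262000 m = 1.53×10⁻³ Pa/m
Geostrophic speed: V_g = |∂P/∂n|/(fρ) = 1.53×10⁻³/(7.94×10⁻⁵ × 1.13) = 17.0 m/s
Around a high, pressure-gradient force acts outward with centrifugal, so Coriolis balances both:
fV = (1/ρ)|∂P/∂n| + V²/R  →  V² − fR·V + fR·V_g = 0
With fR = 7.94×10⁻⁵ × 1276×10³ m = 101 m/s:
V = [fR − √((fR)² − 4 fR V_g)]/2 = [101 − √(101² − 4×101×17)]/2 = 21.6 m/s
Supergeostrophic (V > V_g = 17 m/s), as expected around a high.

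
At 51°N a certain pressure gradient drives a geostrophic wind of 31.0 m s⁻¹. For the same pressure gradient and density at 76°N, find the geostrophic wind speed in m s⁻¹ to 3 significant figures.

24.8 m s⁻¹

With the same pressure gradient and density, V_g ∝ 1/f ∝ 1/sin φ.
V₂ = V₁ · sin φ₁ / sin φ₂ = 31.0 × sin 51° / sin 76°
V₂ = 31.0 × 0.7771/0.9703 = 24.8 m s⁻¹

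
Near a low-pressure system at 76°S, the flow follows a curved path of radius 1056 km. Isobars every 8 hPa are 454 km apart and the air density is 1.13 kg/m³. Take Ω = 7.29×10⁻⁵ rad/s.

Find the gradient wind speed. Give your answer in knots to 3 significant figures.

Coriolis parameter at 76°S:
f = 2Ω sin φ = 2 × 7.29×10⁻⁵ × sin 76° = 1.41×10⁻⁴ s⁻¹
Pressure gradient: |∂P/∂n| = 800 Pa / 454000 m = 1.76×10⁻³ Pa/m
Geostrophic speed: V_g = |∂P/∂n|/(fρ) = 1.76×10⁻³/(1.41×10⁻⁴ × 1.13) = 11.0 m/s
Around a low, centrifugal force acts outward with Coriolis, so pressure-gradient force balances both:
(1/ρ)|∂P/∂n| = fV + V²/R  →  V² + fR·V − fR·V_g = 0
With fR = 1.41×10⁻⁴ × 1056×10³ m = 149 m/s:
V = [−fR + √((fR)² + 4 fR V_g)]/2 = [−149 + √(149² + 4×149×11)]/2 = 10.3 m/s
Subgeostrophic (V < V_g = 11 m/s), as expected around a low.
Converting: 10.3 m/s × 1.944 = 20.0 knots

20.0 knots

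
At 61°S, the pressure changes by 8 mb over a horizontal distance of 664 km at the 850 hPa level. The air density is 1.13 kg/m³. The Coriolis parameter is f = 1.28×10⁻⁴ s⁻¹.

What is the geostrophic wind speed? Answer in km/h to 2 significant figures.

30 km/h

Pressure gradient: |∂P/∂n| = 800 Pa / 664000 m = 1.20×10⁻³ Pa/m
Geostrophic balance (pressure-gradient force = Coriolis force):
V_g = (1/(fρ)) |∂P/∂n| = 1.20×10⁻³ / (1.28×10⁻⁴ × 1.13) = 8.33 m/s
Converting: 8.33 m/s × 3.6 = 30 km/h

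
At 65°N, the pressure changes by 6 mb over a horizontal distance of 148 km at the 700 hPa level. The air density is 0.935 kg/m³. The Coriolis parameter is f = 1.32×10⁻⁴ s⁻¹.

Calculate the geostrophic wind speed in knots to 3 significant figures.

Pressure gradient: |∂P/∂n| = 600 Pa / 148000 m = 4.05×10⁻³ Pa/m
Geostrophic balance (pressure-gradient force = Coriolis force):
V_g = (1/(fρ)) |∂P/∂n| = 4.05×10⁻³ / (1.32×10⁻⁴ × 0.935) = 32.8 m/s
Converting: 32.8 m/s × 1.944 = 63.9 knots

63.9 knots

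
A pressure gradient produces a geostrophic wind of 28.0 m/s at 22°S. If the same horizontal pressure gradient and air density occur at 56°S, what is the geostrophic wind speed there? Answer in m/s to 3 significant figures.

12.7 m/s

With the same pressure gradient and density, V_g ∝ 1/f ∝ 1/sin φ.
V₂ = V₁ · sin φ₁ / sin φ₂ = 28.0 × sin 22° / sin 56°
V₂ = 28.0 × 0.3746/0.8290 = 12.7 m/s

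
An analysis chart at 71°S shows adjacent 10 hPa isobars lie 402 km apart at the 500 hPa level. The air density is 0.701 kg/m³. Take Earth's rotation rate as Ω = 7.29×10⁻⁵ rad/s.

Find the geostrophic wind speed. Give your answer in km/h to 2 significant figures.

93 km/h

Coriolis parameter at 71°S:
f = 2Ω sin φ = 2 × 7.29×10⁻⁵ × sin 71° = 1.38×10⁻⁴ s⁻¹
Pressure gradient: |∂P/∂n| = 1000 Pa / 402000 m = 2.49×10⁻³ Pa/m
Geostrophic balance (pressure-gradient force = Coriolis force):
V_g = (1/(fρ)) |∂P/∂n| = 2.49×10⁻³ / (1.38×10⁻⁴ × 0.701) = 25.7 m/s
Converting: 25.7 m/s × 3.6 = 93 km/h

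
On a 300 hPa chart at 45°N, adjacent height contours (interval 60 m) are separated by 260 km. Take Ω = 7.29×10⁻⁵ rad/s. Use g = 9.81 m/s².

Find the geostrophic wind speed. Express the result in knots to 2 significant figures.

Coriolis parameter at 45°N:
f = 2Ω sin φ = 2 × 7.29×10⁻⁵ × sin 45° = 1.03×10⁻⁴ s⁻¹
Height gradient: |∂Z/∂n| = 60 m / 260000 m = 2.31×10⁻⁴
On a pressure surface, geostrophic balance gives V_g = (g/f)|∂Z/∂n|:
V_g = 9.81 × 2.31×10⁻⁴ / 1.03×10⁻⁴ = 22.0 m/s
Converting: 22.0 m/s × 1.944 = 43 knots

43 knots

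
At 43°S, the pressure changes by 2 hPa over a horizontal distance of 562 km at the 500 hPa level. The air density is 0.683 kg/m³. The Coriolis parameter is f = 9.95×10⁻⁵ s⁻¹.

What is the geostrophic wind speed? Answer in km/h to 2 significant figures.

19 km/h

Pressure gradient: |∂P/∂n| = 200 Pa / 562000 m = 3.56×10⁻⁴ Pa/m
Geostrophic balance (pressure-gradient force = Coriolis force):
V_g = (1/(fρ)) |∂P/∂n| = 3.56×10⁻⁴ / (9.95×10⁻⁵ × 0.683) = 5.24 m/s
Converting: 5.24 m/s × 3.6 = 19 km/h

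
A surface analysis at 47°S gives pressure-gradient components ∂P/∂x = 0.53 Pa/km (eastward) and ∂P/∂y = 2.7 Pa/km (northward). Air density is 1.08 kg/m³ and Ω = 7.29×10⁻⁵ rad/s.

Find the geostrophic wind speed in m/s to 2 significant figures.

24 m/s

Coriolis parameter at 47°S:
f = 2Ω sin φ = 2 × 7.29×10⁻⁵ × sin 47° = 1.07×10⁻⁴ s⁻¹
In the Southern Hemisphere f is negative: f = −1.07×10⁻⁴ s⁻¹.
Component geostrophic relations (x east, y north):
u_g = −(1/(fρ)) ∂P/∂y,  v_g = (1/(fρ)) ∂P/∂x
u_g = −(2.7×10⁻³)/(−1.07×10⁻⁴ × 1.08) = 23.4 m/s;  v_g = (0.53×10⁻³)/(−1.07×10⁻⁴ × 1.08) = −4.60 m/s
|V_g| = √(u_g² + v_g²) = 23.9 m/s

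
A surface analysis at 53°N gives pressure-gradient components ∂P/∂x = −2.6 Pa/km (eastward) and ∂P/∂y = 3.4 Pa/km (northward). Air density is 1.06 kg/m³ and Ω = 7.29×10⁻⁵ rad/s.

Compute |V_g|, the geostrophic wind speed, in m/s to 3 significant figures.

34.7 m/s

Coriolis parameter at 53°N:
f = 2Ω sin φ = 2 × 7.29×10⁻⁵ × sin 53° = 1.16×10⁻⁴ s⁻¹
Component geostrophic relations (x east, y north):
u_g = −(1/(fρ)) ∂P/∂y,  v_g = (1/(fρ)) ∂P/∂x
u_g = −(3.4×10⁻³)/(1.16×10⁻⁴ × 1.06) = −27.5 m/s;  v_g = (−2.6×10⁻³)/(1.16×10⁻⁴ × 1.06) = −21.1 m/s
|V_g| = √(u_g² + v_g²) = 34.7 m/s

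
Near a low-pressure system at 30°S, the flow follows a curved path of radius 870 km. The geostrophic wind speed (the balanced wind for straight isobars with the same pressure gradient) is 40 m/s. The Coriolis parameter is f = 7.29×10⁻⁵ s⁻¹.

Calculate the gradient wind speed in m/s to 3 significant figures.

27.8 m/s

Around a low, centrifugal force acts outward with Coriolis, so pressure-gradient force balances both:
(1/ρ)|∂P/∂n| = fV + V²/R  →  V² + fR·V − fR·V_g = 0
With fR = 7.29×10⁻⁵ × 870×10³ m = 63.4 m/s:
V = [−fR + √((fR)² + 4 fR V_g)]/2 = [−63.4 + √(63.4² + 4×63.4×40)]/2 = 27.8 m/s
Subgeostrophic (V < V_g = 40 m/s), as expected around a low.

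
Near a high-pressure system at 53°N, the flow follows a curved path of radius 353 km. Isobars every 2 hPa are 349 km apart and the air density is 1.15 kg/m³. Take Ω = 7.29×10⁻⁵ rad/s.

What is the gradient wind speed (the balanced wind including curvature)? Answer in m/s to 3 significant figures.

4.85 m/s

Coriolis parameter at 53°N:
f = 2Ω sin φ = 2 × 7.29×10⁻⁵ × sin 53° = 1.16×10⁻⁴ s⁻¹
Pressure gradient: |∂P/∂n| = 200 Pa / 349000 m = 5.73×10⁻⁴ Pa/m
Geostrophic speed: V_g = |∂P/∂n|/(fρ) = 5.73×10⁻⁴/(1.16×10⁻⁴ × 1.15) = 4.28 m/s
Around a high, pressure-gradient force acts outward with centrifugal, so Coriolis balances both:
fV = (1/ρ)|∂P/∂n| + V²/R  →  V² − fR·V + fR·V_g = 0
With fR = 1.16×10⁻⁴ × 353×10³ m = 41.1 m/s:
V = [fR − √((fR)² − 4 fR V_g)]/2 = [41.1 − √(41.1² − 4×41.1×4.28)]/2 = 4.85 m/s
Supergeostrophic (V > V_g = 4.28 m/s), as expected around a high.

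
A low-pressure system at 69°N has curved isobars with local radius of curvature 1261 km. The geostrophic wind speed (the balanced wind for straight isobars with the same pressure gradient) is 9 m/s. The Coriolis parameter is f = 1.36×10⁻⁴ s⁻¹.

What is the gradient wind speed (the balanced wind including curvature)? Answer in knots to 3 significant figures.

16.7 knots

Around a low, centrifugal force acts outward with Coriolis, so pressure-gradient force balances both:
(1/ρ)|∂P/∂n| = fV + V²/R  →  V² + fR·V − fR·V_g = 0
With fR = 1.36×10⁻⁴ × 1261×10³ m = 171 m/s:
V = [−fR + √((fR)² + 4 fR V_g)]/2 = [−171 + √(171² + 4×171×9)]/2 = 8.57 m/s
Subgeostrophic (V < V_g = 9 m/s), as expected around a low.
Converting: 8.57 m/s × 1.944 = 16.7 knots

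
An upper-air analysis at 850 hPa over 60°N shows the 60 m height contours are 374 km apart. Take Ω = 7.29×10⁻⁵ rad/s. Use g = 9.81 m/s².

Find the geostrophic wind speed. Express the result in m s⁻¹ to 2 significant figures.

12 m s⁻¹

Coriolis parameter at 60°N:
f = 2Ω sin φ = 2 × 7.29×10⁻⁵ × sin 60° = 1.26×10⁻⁴ s⁻¹
Height gradient: |∂Z/∂n| = 60 m / 374000 m = 1.60×10⁻⁴
On a pressure surface, geostrophic balance gives V_g = (g/f)|∂Z/∂n|:
V_g = 9.81 × 1.60×10⁻⁴ / 1.26×10⁻⁴ = 12.5 m/s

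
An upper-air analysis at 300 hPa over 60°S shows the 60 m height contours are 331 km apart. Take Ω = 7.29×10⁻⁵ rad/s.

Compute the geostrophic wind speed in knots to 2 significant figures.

Coriolis parameter at 60°S:
f = 2Ω sin φ = 2 × 7.29×10⁻⁵ × sin 60° = 1.26×10⁻⁴ s⁻¹
Height gradient: |∂Z/∂n| = 60 m / 331000 m = 1.81×10⁻⁴
On a pressure surface, geostrophic balance gives V_g = (g/f)|∂Z/∂n|:
V_g = 9.81 × 1.81×10⁻⁴ / 1.26×10⁻⁴ = 14.1 m/s
Converting: 14.1 m/s × 1.944 = 27 knots

27 knots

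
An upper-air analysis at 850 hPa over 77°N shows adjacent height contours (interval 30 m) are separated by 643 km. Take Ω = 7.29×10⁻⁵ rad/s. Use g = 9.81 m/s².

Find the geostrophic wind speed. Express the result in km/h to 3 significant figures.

11.6 km/h

Coriolis parameter at 77°N:
f = 2Ω sin φ = 2 × 7.29×10⁻⁵ × sin 77° = 1.42×10⁻⁴ s⁻¹
Height gradient: |∂Z/∂n| = 30 m / 643000 m = 4.67×10⁻⁵
On a pressure surface, geostrophic balance gives V_g = (g/f)|∂Z/∂n|:
V_g = 9.81 × 4.67×10⁻⁵ / 1.42×10⁻⁴ = 3.22 m/s
Converting: 3.22 m/s × 3.6 = 11.6 km/h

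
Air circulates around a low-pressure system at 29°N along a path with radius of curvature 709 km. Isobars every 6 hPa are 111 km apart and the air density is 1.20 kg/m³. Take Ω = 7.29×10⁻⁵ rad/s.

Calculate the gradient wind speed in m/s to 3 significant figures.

36.8 m/s

Coriolis parameter at 29°N:
f = 2Ω sin φ = 2 × 7.29×10⁻⁵ × sin 29° = 7.07×10⁻⁵ s⁻¹
Pressure gradient: |∂P/∂n| = 600 Pa / 111000 m = 5.41×10⁻³ Pa/m
Geostrophic speed: V_g = |∂P/∂n|/(fρ) = 5.41×10⁻³/(7.07×10⁻⁵ × 1.20) = 63.7 m/s
Around a low, centrifugal force acts outward with Coriolis, so pressure-gradient force balances both:
(1/ρ)|∂P/∂n| = fV + V²/R  →  V² + fR·V − fR·V_g = 0
With fR = 7.07×10⁻⁵ × 709×10³ m = 50.1 m/s:
V = [−fR + √((fR)² + 4 fR V_g)]/2 = [−50.1 + √(50.1² + 4×50.1×63.7)]/2 = 36.8 m/s
Subgeostrophic (V < V_g = 63.7 m/s), as expected around a low.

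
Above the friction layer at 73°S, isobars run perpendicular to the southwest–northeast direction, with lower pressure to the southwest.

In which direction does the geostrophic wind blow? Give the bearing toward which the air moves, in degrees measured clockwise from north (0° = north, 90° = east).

The pressure-gradient force points toward the southwest (bearing 225°).
Geostrophic balance: in the Southern Hemisphere the Coriolis force deflects motion to the left, so the geostrophic wind blows 90° to the left of the pressure-gradient force (low pressure on the right).
Rotating 225° by 90° counterclockwise gives 135° — the wind blows toward the southeast.

135°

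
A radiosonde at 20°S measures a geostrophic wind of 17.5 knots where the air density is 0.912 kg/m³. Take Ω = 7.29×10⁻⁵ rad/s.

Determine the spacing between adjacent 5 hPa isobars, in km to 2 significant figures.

Coriolis parameter at 20°S:
f = 2Ω sin φ = 2 × 7.29×10⁻⁵ × sin 20° = 4.99×10⁻⁵ s⁻¹
Wind speed in SI: 17.5 knots = 9.00 m/s
Geostrophic balance rearranged: |∂P/∂n| = f ρ V_g
|∂P/∂n| = 4.99×10⁻⁵ × 0.912 × 9.00 = 4.09×10⁻⁴ Pa/m
Isobar spacing: Δn = ΔP/|∂P/∂n| = 500 Pa / 4.09×10⁻⁴ Pa/m = 1221208 m ≈ 1200 km

1200 km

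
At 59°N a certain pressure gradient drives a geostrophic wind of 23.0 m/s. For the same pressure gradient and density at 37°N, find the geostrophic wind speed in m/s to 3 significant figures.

With the same pressure gradient and density, V_g ∝ 1/f ∝ 1/sin φ.
V₂ = V₁ · sin φ₁ / sin φ₂ = 23.0 × sin 59° / sin 37°
V₂ = 23.0 × 0.8572/0.6018 = 32.8 m/s

32.8 m/s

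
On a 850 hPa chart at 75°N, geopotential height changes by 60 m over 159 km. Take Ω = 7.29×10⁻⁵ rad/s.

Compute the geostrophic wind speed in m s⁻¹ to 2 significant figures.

Coriolis parameter at 75°N:
f = 2Ω sin φ = 2 × 7.29×10⁻⁵ × sin 75° = 1.41×10⁻⁴ s⁻¹
Height gradient: |∂Z/∂n| = 60 m / 159000 m = 3.77×10⁻⁴
On a pressure surface, geostrophic balance gives V_g = (g/f)|∂Z/∂n|:
V_g = 9.81 × 3.77×10⁻⁴ / 1.41×10⁻⁴ = 26.3 m/s

26 m s⁻¹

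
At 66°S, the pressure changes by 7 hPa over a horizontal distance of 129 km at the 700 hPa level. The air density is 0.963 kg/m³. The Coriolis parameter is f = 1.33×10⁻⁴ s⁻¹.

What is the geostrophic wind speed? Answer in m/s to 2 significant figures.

Pressure gradient: |∂P/∂n| = 700 Pa / 129000 m = 5.43×10⁻³ Pa/m
Geostrophic balance (pressure-gradient force = Coriolis force):
V_g = (1/(fρ)) |∂P/∂n| = 5.43×10⁻³ / (1.33×10⁻⁴ × 0.963) = 42.4 m/s

42 m/s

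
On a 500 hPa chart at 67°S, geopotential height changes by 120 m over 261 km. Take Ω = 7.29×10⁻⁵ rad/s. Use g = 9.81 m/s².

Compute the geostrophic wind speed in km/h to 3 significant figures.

Coriolis parameter at 67°S:
f = 2Ω sin φ = 2 × 7.29×10⁻⁵ × sin 67° = 1.34×10⁻⁴ s⁻¹
Height gradient: |∂Z/∂n| = 120 m / 261000 m = 4.60×10⁻⁴
On a pressure surface, geostrophic balance gives V_g = (g/f)|∂Z/∂n|:
V_g = 9.81 × 4.60×10⁻⁴ / 1.34×10⁻⁴ = 33.6 m/s
Converting: 33.6 m/s × 3.6 = 121 km/h

121 km/h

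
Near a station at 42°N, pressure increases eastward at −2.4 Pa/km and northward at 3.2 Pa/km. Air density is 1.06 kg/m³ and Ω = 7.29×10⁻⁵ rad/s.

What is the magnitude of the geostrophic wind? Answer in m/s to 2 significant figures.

39 m/s

Coriolis parameter at 42°N:
f = 2Ω sin φ = 2 × 7.29×10⁻⁵ × sin 42° = 9.76×10⁻⁵ s⁻¹
Component geostrophic relations (x east, y north):
u_g = −(1/(fρ)) ∂P/∂y,  v_g = (1/(fρ)) ∂P/∂x
u_g = −(3.2×10⁻³)/(9.76×10⁻⁵ × 1.06) = −30.9 m/s;  v_g = (−2.4×10⁻³)/(9.76×10⁻⁵ × 1.06) = −23.2 m/s
|V_g| = √(u_g² + v_g²) = 38.7 m/s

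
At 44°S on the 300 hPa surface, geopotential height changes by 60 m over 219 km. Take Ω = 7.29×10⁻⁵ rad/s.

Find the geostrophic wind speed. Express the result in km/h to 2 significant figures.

96 km/h

Coriolis parameter at 44°S:
f = 2Ω sin φ = 2 × 7.29×10⁻⁵ × sin 44° = 1.01×10⁻⁴ s⁻¹
Height gradient: |∂Z/∂n| = 60 m / 219000 m = 2.74×10⁻⁴
On a pressure surface, geostrophic balance gives V_g = (g/f)|∂Z/∂n|:
V_g = 9.81 × 2.74×10⁻⁴ / 1.01×10⁻⁴ = 26.5 m/s
Converting: 26.5 m/s × 3.6 = 96 km/h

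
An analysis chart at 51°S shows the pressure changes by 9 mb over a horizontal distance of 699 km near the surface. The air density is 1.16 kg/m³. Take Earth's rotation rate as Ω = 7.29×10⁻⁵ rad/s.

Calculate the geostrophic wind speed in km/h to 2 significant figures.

35 km/h

Coriolis parameter at 51°S:
f = 2Ω sin φ = 2 × 7.29×10⁻⁵ × sin 51° = 1.13×10⁻⁴ s⁻¹
Pressure gradient: |∂P/∂n| = 900 Pa / 699000 m = 1.29×10⁻³ Pa/m
Geostrophic balance (pressure-gradient force = Coriolis force):
V_g = (1/(fρ)) |∂P/∂n| = 1.29×10⁻³ / (1.13×10⁻⁴ × 1.16) = 9.80 m/s
Converting: 9.80 m/s × 3.6 = 35 km/h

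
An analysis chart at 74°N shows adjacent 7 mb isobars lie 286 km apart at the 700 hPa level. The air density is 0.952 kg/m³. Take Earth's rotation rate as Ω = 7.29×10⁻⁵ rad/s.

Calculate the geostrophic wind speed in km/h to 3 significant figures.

66.0 km/h

Coriolis parameter at 74°N:
f = 2Ω sin φ = 2 × 7.29×10⁻⁵ × sin 74° = 1.40×10⁻⁴ s⁻¹
Pressure gradient: |∂P/∂n| = 700 Pa / 286000 m = 2.45×10⁻³ Pa/m
Geostrophic balance (pressure-gradient force = Coriolis force):
V_g = (1/(fρ)) |∂P/∂n| = 2.45×10⁻³ / (1.40×10⁻⁴ × 0.952) = 18.3 m/s
Converting: 18.3 m/s × 3.6 = 66.0 km/h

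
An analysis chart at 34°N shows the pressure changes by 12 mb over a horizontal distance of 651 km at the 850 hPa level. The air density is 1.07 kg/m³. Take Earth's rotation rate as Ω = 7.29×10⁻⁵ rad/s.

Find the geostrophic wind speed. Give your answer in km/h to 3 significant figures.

Coriolis parameter at 34°N:
f = 2Ω sin φ = 2 × 7.29×10⁻⁵ × sin 34° = 8.15×10⁻⁵ s⁻¹
Pressure gradient: |∂P/∂n| = 1200 Pa / 651000 m = 1.84×10⁻³ Pa/m
Geostrophic balance (pressure-gradient force = Coriolis force):
V_g = (1/(fρ)) |∂P/∂n| = 1.84×10⁻³ / (8.15×10⁻⁵ × 1.07) = 21.1 m/s
Converting: 21.1 m/s × 3.6 = 76.1 km/h

76.1 km/h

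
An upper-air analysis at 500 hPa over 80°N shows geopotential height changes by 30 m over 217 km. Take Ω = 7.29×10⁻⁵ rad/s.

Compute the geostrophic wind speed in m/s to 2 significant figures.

Coriolis parameter at 80°N:
f = 2Ω sin φ = 2 × 7.29×10⁻⁵ × sin 80° = 1.44×10⁻⁴ s⁻¹
Height gradient: |∂Z/∂n| = 30 m / 217000 m = 1.38×10⁻⁴
On a pressure surface, geostrophic balance gives V_g = (g/f)|∂Z/∂n|:
V_g = 9.81 × 1.38×10⁻⁴ / 1.44×10⁻⁴ = 9.45 m/s

9.4 m/s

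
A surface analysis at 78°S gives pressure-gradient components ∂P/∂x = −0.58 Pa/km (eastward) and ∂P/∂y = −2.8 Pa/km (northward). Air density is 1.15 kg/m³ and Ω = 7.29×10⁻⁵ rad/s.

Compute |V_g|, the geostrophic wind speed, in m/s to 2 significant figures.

Coriolis parameter at 78°S:
f = 2Ω sin φ = 2 × 7.29×10⁻⁵ × sin 78° = 1.43×10⁻⁴ s⁻¹
In the Southern Hemisphere f is negative: f = −1.43×10⁻⁴ s⁻¹.
Component geostrophic relations (x east, y north):
u_g = −(1/(fρ)) ∂P/∂y,  v_g = (1/(fρ)) ∂P/∂x
u_g = −(−2.8×10⁻³)/(−1.43×10⁻⁴ × 1.15) = −17.1 m/s;  v_g = (−0.58×10⁻³)/(−1.43×10⁻⁴ × 1.15) = 3.54 m/s
|V_g| = √(u_g² + v_g²) = 17.4 m/s

17 m/s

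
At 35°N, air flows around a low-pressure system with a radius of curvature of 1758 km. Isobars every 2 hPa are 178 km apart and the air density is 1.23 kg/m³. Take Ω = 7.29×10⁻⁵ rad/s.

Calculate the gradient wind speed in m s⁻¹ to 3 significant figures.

Coriolis parameter at 35°N:
f = 2Ω sin φ = 2 × 7.29×10⁻⁵ × sin 35° = 8.36×10⁻⁵ s⁻¹
Pressure gradient: |∂P/∂n| = 200 Pa / 178000 m = 1.12×10⁻³ Pa/m
Geostrophic speed: V_g = |∂P/∂n|/(fρ) = 1.12×10⁻³/(8.36×10⁻⁵ × 1.23) = 10.9 m/s
Around a low, centrifugal force acts outward with Coriolis, so pressure-gradient force balances both:
(1/ρ)|∂P/∂n| = fV + V²/R  →  V² + fR·V − fR·V_g = 0
With fR = 8.36×10⁻⁵ × 1758×10³ m = 147 m/s:
V = [−fR + √((fR)² + 4 fR V_g)]/2 = [−147 + √(147² + 4×147×10.9)]/2 = 10.2 m/s
Subgeostrophic (V < V_g = 10.9 m/s), as expected around a low.

10.2 m s⁻¹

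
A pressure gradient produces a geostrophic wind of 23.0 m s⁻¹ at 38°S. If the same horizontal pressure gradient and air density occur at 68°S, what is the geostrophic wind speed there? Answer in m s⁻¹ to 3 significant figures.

With the same pressure gradient and density, V_g ∝ 1/f ∝ 1/sin φ.
V₂ = V₁ · sin φ₁ / sin φ₂ = 23.0 × sin 38° / sin 68°
V₂ = 23.0 × 0.6157/0.9272 = 15.3 m s⁻¹

15.3 m s⁻¹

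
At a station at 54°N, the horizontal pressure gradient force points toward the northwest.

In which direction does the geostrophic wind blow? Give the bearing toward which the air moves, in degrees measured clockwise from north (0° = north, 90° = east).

045°

The pressure-gradient force points toward the northwest (bearing 315°).
Geostrophic balance: in the Northern Hemisphere the Coriolis force deflects motion to the right, so the geostrophic wind blows 90° to the right of the pressure-gradient force (low pressure on the left).
Rotating 315° by 90° clockwise gives 045° — the wind blows toward the northeast.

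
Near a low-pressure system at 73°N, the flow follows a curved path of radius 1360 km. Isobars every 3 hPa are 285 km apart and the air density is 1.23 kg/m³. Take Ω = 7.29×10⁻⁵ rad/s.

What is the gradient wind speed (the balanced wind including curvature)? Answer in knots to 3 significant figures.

11.6 knots

Coriolis parameter at 73°N:
f = 2Ω sin φ = 2 × 7.29×10⁻⁵ × sin 73° = 1.39×10⁻⁴ s⁻¹
Pressure gradient: |∂P/∂n| = 300 Pa / 285000 m = 1.05×10⁻³ Pa/m
Geostrophic speed: V_g = |∂P/∂n|/(fρ) = 1.05×10⁻³/(1.39×10⁻⁴ × 1.23) = 6.14 m/s
Around a low, centrifugal force acts outward with Coriolis, so pressure-gradient force balances both:
(1/ρ)|∂P/∂n| = fV + V²/R  →  V² + fR·V − fR·V_g = 0
With fR = 1.39×10⁻⁴ × 1360×10³ m = 190 m/s:
V = [−fR + √((fR)² + 4 fR V_g)]/2 = [−190 + √(190² + 4×190×6.14)]/2 = 5.95 m/s
Subgeostrophic (V < V_g = 6.14 m/s), as expected around a low.
Converting: 5.95 m/s × 1.944 = 11.6 knots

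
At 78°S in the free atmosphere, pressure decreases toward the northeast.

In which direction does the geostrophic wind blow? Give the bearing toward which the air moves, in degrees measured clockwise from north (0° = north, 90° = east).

The pressure-gradient force points toward the northeast (bearing 045°).
Geostrophic balance: in the Southern Hemisphere the Coriolis force deflects motion to the left, so the geostrophic wind blows 90° to the left of the pressure-gradient force (low pressure on the right).
Rotating 045° by 90° counterclockwise gives 315° — the wind blows toward the northwest.

315°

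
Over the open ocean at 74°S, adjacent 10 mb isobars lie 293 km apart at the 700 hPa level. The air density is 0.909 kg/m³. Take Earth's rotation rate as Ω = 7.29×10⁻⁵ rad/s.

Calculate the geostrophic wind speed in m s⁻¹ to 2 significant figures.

Coriolis parameter at 74°S:
f = 2Ω sin φ = 2 × 7.29×10⁻⁵ × sin 74° = 1.40×10⁻⁴ s⁻¹
Pressure gradient: |∂P/∂n| = 1000 Pa / 293000 m = 3.41×10⁻³ Pa/m
Geostrophic balance (pressure-gradient force = Coriolis force):
V_g = (1/(fρ)) |∂P/∂n| = 3.41×10⁻³ / (1.40×10⁻⁴ × 0.909) = 26.8 m/s

27 m s⁻¹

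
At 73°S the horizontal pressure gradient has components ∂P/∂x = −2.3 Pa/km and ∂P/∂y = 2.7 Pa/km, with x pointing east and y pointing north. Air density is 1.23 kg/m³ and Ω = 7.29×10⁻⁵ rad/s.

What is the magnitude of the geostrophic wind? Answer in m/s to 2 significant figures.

21 m/s

Coriolis parameter at 73°S:
f = 2Ω sin φ = 2 × 7.29×10⁻⁵ × sin 73° = 1.39×10⁻⁴ s⁻¹
In the Southern Hemisphere f is negative: f = −1.39×10⁻⁴ s⁻¹.
Component geostrophic relations (x east, y north):
u_g = −(1/(fρ)) ∂P/∂y,  v_g = (1/(fρ)) ∂P/∂x
u_g = −(2.7×10⁻³)/(−1.39×10⁻⁴ × 1.23) = 15.7 m/s;  v_g = (−2.3×10⁻³)/(−1.39×10⁻⁴ × 1.23) = 13.4 m/s
|V_g| = √(u_g² + v_g²) = 20.7 m/s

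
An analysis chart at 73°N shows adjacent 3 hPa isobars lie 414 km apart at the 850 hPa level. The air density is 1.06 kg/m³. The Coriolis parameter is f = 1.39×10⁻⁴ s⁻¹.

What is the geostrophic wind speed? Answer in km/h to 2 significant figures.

18 km/h

Pressure gradient: |∂P/∂n| = 300 Pa / 414000 m = 7.25×10⁻⁴ Pa/m
Geostrophic balance (pressure-gradient force = Coriolis force):
V_g = (1/(fρ)) |∂P/∂n| = 7.25×10⁻⁴ / (1.39×10⁻⁴ × 1.06) = 4.92 m/s
Converting: 4.92 m/s × 3.6 = 18 km/h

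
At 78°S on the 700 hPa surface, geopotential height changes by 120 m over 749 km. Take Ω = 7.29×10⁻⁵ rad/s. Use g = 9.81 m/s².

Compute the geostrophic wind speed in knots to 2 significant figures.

21 knots

Coriolis parameter at 78°S:
f = 2Ω sin φ = 2 × 7.29×10⁻⁵ × sin 78° = 1.43×10⁻⁴ s⁻¹
Height gradient: |∂Z/∂n| = 120 m / 749000 m = 1.60×10⁻⁴
On a pressure surface, geostrophic balance gives V_g = (g/f)|∂Z/∂n|:
V_g = 9.81 × 1.60×10⁻⁴ / 1.43×10⁻⁴ = 11.0 m/s
Converting: 11.0 m/s × 1.944 = 21 knots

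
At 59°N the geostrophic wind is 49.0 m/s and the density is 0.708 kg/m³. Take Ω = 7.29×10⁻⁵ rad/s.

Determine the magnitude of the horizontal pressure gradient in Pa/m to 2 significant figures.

Coriolis parameter at 59°N:
f = 2Ω sin φ = 2 × 7.29×10⁻⁵ × sin 59° = 1.25×10⁻⁴ s⁻¹
Geostrophic balance rearranged: |∂P/∂n| = f ρ V_g
|∂P/∂n| = 1.25×10⁻⁴ × 0.708 × 49.0 = 4.34×10⁻³ Pa/m

4.3×10⁻³ Pa/m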